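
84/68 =1 + 4/17 = 1.24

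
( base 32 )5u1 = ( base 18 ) 10df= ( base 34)58T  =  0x17c1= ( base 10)6081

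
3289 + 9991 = 13280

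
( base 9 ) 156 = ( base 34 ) 3u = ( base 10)132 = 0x84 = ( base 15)8c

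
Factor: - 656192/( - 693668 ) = 164048/173417  =  2^4 * 17^( - 1) *101^( - 2 )*10253^1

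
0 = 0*288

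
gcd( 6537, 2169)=3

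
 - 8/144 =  - 1 + 17/18   =  -0.06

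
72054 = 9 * 8006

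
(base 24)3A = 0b1010010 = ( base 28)2q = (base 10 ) 82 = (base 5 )312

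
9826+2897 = 12723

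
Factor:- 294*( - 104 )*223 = 6818448 =2^4*3^1 * 7^2*13^1*223^1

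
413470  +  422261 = 835731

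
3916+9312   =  13228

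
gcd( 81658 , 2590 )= 2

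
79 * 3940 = 311260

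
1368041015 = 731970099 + 636070916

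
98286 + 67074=165360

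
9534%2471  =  2121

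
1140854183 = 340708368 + 800145815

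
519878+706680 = 1226558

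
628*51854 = 32564312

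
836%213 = 197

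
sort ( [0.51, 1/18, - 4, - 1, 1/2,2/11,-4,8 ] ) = [ - 4,-4, - 1 , 1/18, 2/11 , 1/2, 0.51,8] 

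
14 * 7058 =98812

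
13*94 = 1222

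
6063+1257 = 7320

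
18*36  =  648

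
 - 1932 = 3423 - 5355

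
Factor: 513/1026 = 2^( - 1) =1/2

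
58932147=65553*899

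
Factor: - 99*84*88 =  - 731808 = -2^5*3^3*7^1*11^2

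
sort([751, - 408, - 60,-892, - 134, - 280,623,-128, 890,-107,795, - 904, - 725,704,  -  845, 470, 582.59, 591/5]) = [ - 904 , - 892, - 845,-725, - 408,  -  280, - 134, -128, - 107, - 60,591/5, 470,  582.59,  623, 704,751,795,  890]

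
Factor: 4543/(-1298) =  - 7/2 = - 2^(- 1)*7^1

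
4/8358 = 2/4179 = 0.00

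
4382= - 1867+6249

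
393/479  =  393/479=0.82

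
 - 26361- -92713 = 66352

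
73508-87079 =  - 13571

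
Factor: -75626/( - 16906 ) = 37813/8453=79^(-1)*107^( - 1)*37813^1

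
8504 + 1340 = 9844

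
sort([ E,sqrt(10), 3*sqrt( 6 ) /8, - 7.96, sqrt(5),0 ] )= [ - 7.96, 0, 3*sqrt(6)/8, sqrt( 5 ),E, sqrt(10) ] 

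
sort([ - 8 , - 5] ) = [-8, - 5] 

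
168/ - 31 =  - 6 + 18/31 =- 5.42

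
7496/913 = 7496/913 = 8.21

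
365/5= 73 = 73.00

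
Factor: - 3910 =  - 2^1*5^1*17^1*23^1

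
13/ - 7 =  - 2 + 1/7 = -1.86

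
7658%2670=2318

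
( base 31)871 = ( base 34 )6SI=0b1111011100010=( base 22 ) G78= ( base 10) 7906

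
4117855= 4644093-526238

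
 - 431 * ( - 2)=862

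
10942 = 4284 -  - 6658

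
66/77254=33/38627 = 0.00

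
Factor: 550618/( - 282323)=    - 2^1 * 103^( - 1) * 2741^(-1)*275309^1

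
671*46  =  30866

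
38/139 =38/139  =  0.27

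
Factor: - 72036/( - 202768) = 2^ ( - 2)*3^3*19^( - 1) = 27/76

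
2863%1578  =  1285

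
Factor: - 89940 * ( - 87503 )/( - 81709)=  - 7870019820/81709= -  2^2*3^1*5^1 * 13^1*53^1*101^(-1)* 127^1*809^(  -  1)*1499^1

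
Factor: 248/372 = 2^1*3^( - 1) = 2/3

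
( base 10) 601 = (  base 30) k1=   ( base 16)259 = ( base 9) 737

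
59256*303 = 17954568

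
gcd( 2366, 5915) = 1183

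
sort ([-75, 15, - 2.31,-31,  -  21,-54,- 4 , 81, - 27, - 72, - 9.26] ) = [ - 75,-72 , - 54, - 31, - 27, - 21,-9.26, - 4, -2.31,15, 81 ] 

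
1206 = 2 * 603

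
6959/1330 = 5 + 309/1330=5.23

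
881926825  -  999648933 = -117722108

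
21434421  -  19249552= 2184869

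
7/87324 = 7/87324 = 0.00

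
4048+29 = 4077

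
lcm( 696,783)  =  6264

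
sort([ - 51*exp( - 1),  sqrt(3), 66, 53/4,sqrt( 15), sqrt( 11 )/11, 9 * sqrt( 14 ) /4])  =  [ - 51 * exp ( -1),sqrt(11)/11,sqrt(3),sqrt ( 15), 9  *  sqrt( 14)/4, 53/4, 66]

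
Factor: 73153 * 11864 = 867887192 = 2^3*191^1*383^1 * 1483^1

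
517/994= 517/994  =  0.52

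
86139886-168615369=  - 82475483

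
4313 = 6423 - 2110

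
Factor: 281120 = 2^5 * 5^1 * 7^1 * 251^1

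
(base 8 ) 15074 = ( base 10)6716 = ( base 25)aig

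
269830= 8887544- 8617714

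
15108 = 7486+7622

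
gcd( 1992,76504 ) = 8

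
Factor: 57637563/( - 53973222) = -2^(  -  1)*23^1  *  127^( - 1 )*193^ (-1) * 367^( - 1 )*835327^1 = - 19212521/17991074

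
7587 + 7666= 15253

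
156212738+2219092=158431830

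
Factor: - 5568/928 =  - 2^1 * 3^1 = -6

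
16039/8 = 16039/8 = 2004.88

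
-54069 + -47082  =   - 101151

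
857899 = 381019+476880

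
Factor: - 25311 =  - 3^1*11^1*13^1*59^1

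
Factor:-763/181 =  - 7^1*109^1*181^( - 1)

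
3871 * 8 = 30968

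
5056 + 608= 5664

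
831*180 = 149580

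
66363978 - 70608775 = - 4244797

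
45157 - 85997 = - 40840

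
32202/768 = 41  +  119/128 =41.93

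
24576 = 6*4096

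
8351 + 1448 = 9799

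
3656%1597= 462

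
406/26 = 15 +8/13 = 15.62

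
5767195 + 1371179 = 7138374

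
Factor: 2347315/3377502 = 2^( - 1)*3^( - 2 )*5^1*59^1*73^1*109^1*187639^( - 1)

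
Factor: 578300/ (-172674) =-289150/86337 = - 2^1*3^( - 2 )* 5^2*53^(-1 )*181^(  -  1)*5783^1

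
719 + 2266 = 2985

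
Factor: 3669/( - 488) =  - 2^( - 3)*3^1*61^( - 1) * 1223^1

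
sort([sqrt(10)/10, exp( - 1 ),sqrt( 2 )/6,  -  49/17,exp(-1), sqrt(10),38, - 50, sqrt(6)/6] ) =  [ - 50, - 49/17,sqrt (2 ) /6,  sqrt(10)/10,exp( - 1),exp ( - 1),sqrt( 6)/6,sqrt( 10),38] 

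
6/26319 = 2/8773=0.00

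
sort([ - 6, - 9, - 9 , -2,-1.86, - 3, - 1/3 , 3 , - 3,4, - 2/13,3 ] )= [ - 9,- 9, - 6, - 3 , - 3, - 2, - 1.86, - 1/3, - 2/13, 3,3 , 4]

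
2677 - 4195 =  - 1518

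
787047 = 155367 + 631680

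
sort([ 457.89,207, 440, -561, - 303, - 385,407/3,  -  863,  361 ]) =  [-863, - 561, - 385, - 303,407/3,  207,361,440, 457.89] 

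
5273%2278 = 717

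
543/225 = 2 + 31/75 =2.41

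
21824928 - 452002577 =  - 430177649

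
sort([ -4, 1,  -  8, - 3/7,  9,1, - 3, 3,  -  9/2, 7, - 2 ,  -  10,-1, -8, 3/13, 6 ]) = [- 10,-8, -8 ,- 9/2,- 4,-3, - 2, - 1,-3/7,3/13, 1, 1, 3, 6, 7, 9] 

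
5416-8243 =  - 2827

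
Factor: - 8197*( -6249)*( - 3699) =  - 189474073047 = -  3^4*7^1* 137^1 * 1171^1*2083^1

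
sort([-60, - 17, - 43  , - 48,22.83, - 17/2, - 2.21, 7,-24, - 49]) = [ - 60, - 49 , - 48,-43, - 24,-17, - 17/2 , - 2.21, 7 , 22.83]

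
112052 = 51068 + 60984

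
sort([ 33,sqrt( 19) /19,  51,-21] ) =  [ - 21,sqrt( 19 )/19,33, 51]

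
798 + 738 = 1536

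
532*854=454328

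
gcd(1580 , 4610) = 10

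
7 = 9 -2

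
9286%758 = 190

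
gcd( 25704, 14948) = 4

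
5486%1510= 956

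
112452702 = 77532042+34920660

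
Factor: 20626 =2^1 * 10313^1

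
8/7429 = 8/7429 = 0.00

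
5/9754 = 5/9754  =  0.00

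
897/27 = 33 + 2/9 = 33.22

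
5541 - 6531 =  -990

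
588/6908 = 147/1727= 0.09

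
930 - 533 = 397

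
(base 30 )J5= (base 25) n0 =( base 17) 1ge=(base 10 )575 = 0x23F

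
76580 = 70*1094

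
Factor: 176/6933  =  2^4*3^( - 1)*11^1*2311^(  -  1 ) 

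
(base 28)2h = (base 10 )73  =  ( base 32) 29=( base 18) 41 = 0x49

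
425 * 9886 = 4201550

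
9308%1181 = 1041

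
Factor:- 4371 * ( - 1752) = 2^3* 3^2 * 31^1*47^1*73^1 = 7657992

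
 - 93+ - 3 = -96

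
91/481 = 7/37 = 0.19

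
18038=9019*2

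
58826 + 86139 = 144965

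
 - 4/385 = -1+381/385 =- 0.01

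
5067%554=81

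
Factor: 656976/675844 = 164244/168961=2^2*3^1*13^( - 1 )*41^( - 1)*317^ ( - 1 ) *13687^1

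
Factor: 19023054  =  2^1 * 3^1*227^1 * 13967^1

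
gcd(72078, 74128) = 82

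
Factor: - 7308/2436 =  - 3^1 = - 3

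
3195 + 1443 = 4638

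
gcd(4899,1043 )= 1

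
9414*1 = 9414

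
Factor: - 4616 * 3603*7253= -2^3*3^1* 577^1 * 1201^1*7253^1 = -120627892344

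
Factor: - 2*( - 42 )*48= 4032= 2^6*3^2*7^1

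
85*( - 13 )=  - 1105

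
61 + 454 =515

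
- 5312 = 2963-8275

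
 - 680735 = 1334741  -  2015476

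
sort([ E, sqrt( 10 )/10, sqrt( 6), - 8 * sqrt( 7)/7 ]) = [ - 8*sqrt(7)/7, sqrt( 10) /10,sqrt( 6),E ] 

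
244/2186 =122/1093=0.11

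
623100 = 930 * 670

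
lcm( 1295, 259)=1295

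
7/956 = 7/956 = 0.01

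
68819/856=80  +  339/856= 80.40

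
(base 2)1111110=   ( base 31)42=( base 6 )330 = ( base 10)126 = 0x7e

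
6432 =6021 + 411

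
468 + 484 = 952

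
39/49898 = 39/49898 = 0.00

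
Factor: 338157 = 3^2*37573^1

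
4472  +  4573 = 9045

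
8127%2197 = 1536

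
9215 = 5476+3739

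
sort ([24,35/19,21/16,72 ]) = [ 21/16,35/19, 24,72 ] 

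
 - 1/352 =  - 1 + 351/352 = - 0.00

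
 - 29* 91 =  - 2639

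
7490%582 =506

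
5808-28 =5780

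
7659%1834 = 323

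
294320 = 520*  566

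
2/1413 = 2/1413 = 0.00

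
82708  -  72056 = 10652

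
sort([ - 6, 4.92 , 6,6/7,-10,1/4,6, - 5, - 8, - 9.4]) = [ - 10, - 9.4,-8,-6, - 5,  1/4,6/7, 4.92 , 6,6 ]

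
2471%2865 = 2471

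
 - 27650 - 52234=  -79884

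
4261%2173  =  2088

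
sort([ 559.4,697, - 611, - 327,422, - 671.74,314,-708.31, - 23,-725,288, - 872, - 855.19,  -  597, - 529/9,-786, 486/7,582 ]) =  [ - 872, - 855.19, - 786, - 725, - 708.31, - 671.74, - 611, - 597,  -  327 ,-529/9 ,-23,486/7, 288,314,422, 559.4,582,697 ] 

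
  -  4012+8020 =4008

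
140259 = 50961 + 89298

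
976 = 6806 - 5830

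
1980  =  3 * 660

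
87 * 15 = 1305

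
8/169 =8/169= 0.05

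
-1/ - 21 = 1/21= 0.05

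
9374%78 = 14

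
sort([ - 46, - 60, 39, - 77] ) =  [ - 77,  -  60, - 46 , 39]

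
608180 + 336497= 944677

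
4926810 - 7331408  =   - 2404598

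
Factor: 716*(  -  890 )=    - 637240 = - 2^3*5^1 * 89^1 * 179^1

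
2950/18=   1475/9 = 163.89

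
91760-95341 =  - 3581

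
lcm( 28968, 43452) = 86904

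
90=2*45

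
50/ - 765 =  - 1 + 143/153 = -0.07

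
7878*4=31512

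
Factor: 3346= 2^1*7^1*239^1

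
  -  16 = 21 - 37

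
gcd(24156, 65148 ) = 732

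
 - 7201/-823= 7201/823 = 8.75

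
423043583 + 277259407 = 700302990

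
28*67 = 1876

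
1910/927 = 2 + 56/927 = 2.06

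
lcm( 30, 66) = 330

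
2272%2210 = 62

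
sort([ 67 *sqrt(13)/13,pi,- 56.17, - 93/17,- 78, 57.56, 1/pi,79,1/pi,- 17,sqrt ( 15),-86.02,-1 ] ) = [ - 86.02, - 78, - 56.17,- 17, - 93/17,- 1, 1/pi, 1/pi,pi,sqrt( 15 ),67 * sqrt( 13 ) /13,57.56,79 ] 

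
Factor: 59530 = 2^1*5^1*5953^1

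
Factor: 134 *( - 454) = -60836=- 2^2*67^1*227^1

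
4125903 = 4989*827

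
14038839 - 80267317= - 66228478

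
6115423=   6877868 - 762445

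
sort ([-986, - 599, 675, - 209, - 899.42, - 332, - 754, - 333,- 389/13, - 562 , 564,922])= [-986, - 899.42, - 754, - 599 , - 562, - 333, - 332, - 209, - 389/13,564,  675, 922 ]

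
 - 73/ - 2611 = 73/2611 = 0.03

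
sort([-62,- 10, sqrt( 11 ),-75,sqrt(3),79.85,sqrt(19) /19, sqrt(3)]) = [ - 75, - 62, - 10,sqrt (19)/19,  sqrt (3),sqrt ( 3 ), sqrt (11 ),  79.85] 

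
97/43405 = 97/43405  =  0.00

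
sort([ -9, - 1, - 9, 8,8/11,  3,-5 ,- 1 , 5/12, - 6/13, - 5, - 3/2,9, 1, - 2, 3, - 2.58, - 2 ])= [ - 9 ,  -  9, - 5, - 5, - 2.58,  -  2, - 2, - 3/2, - 1,-1, -6/13, 5/12, 8/11, 1, 3, 3 , 8, 9 ] 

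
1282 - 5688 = -4406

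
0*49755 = 0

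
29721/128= 29721/128 = 232.20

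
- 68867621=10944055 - 79811676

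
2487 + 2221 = 4708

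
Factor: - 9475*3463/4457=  - 32811925/4457= - 5^2*379^1*3463^1 * 4457^(-1 ) 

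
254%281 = 254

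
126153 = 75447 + 50706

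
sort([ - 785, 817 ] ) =[ - 785,817]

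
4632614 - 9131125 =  - 4498511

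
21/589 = 21/589 = 0.04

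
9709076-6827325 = 2881751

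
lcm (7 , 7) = 7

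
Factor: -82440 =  - 2^3*3^2*5^1*229^1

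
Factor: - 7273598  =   - 2^1*3636799^1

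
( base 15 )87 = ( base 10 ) 127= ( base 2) 1111111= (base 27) 4j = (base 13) 9a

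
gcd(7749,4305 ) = 861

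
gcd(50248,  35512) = 8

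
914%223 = 22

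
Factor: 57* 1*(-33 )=  -  3^2*11^1*19^1=-1881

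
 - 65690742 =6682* ( - 9831) 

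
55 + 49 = 104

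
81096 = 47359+33737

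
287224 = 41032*7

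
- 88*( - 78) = 6864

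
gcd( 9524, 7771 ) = 1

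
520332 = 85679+434653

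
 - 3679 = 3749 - 7428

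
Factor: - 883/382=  - 2^ (  -  1 )*191^(-1)*883^1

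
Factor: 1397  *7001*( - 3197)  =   - 31267929209  =  -11^1 * 23^1*127^1*139^1  *  7001^1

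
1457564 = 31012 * 47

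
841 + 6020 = 6861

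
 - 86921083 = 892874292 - 979795375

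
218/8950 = 109/4475 = 0.02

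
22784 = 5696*4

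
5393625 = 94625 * 57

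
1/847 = 1/847  =  0.00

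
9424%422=140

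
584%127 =76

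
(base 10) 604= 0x25C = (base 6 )2444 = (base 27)MA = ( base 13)376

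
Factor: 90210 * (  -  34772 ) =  - 2^3 * 3^1*5^1*31^1*97^1*8693^1 = -3136782120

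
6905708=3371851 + 3533857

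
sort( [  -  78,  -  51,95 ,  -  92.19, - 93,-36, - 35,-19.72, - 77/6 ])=[- 93, - 92.19,  -  78 , - 51 , - 36,-35, - 19.72,- 77/6,95] 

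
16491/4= 4122 + 3/4 = 4122.75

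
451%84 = 31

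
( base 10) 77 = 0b1001101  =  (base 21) 3e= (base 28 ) 2l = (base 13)5c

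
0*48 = 0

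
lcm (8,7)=56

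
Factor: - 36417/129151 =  - 3^1*11^ ( - 1)*59^(-1 )*61^1=-183/649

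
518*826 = 427868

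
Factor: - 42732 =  - 2^2*3^2*1187^1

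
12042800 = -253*( - 47600) 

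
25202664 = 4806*5244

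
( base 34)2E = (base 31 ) 2K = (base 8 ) 122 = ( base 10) 82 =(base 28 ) 2Q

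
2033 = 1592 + 441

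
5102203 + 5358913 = 10461116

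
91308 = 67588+23720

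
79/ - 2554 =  - 79/2554 = - 0.03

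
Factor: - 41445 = - 3^3*5^1 * 307^1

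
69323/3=23107 + 2/3 = 23107.67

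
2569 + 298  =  2867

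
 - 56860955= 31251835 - 88112790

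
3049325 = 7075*431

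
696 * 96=66816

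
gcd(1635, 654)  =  327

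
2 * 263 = 526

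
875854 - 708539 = 167315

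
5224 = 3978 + 1246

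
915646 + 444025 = 1359671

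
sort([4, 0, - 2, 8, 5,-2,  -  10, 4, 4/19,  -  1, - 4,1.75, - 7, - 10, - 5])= [ - 10, - 10,- 7, - 5, - 4, - 2, - 2,-1 , 0, 4/19,1.75,4, 4, 5  ,  8]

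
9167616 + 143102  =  9310718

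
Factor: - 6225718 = -2^1*3112859^1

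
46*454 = 20884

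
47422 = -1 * (  -  47422) 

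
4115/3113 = 1 + 1002/3113 = 1.32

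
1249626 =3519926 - 2270300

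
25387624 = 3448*7363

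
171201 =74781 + 96420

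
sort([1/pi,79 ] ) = [1/pi,79 ]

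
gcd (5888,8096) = 736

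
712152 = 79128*9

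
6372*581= 3702132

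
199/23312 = 199/23312 = 0.01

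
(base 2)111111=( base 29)25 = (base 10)63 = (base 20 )33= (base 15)43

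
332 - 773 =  - 441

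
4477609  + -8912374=-4434765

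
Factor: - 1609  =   -1609^1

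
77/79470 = 77/79470=0.00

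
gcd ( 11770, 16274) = 2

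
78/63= 1  +  5/21  =  1.24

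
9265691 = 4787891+4477800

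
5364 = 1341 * 4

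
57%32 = 25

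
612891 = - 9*(  -  68099 ) 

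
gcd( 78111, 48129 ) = 789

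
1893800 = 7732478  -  5838678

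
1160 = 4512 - 3352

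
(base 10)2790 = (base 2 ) 101011100110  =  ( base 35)29p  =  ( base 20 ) 6JA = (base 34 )2E2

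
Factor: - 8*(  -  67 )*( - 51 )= - 2^3*3^1 *17^1*67^1 =- 27336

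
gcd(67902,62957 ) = 1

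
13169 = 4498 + 8671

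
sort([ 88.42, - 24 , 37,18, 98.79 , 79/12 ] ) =[ - 24 , 79/12,18, 37,88.42,98.79 ] 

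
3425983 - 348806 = 3077177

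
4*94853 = 379412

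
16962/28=605 + 11/14 =605.79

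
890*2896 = 2577440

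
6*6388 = 38328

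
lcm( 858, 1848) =24024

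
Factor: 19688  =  2^3*23^1*107^1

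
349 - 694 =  - 345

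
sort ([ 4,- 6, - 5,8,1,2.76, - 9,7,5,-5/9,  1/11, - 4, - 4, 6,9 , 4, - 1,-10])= [-10  , - 9, - 6,-5, - 4 , - 4, - 1, - 5/9,1/11, 1, 2.76,4,4 , 5, 6,7,8, 9 ] 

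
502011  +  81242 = 583253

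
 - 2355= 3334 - 5689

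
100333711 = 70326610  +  30007101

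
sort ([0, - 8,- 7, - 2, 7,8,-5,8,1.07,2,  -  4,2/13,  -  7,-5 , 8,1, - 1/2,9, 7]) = [ - 8, - 7, - 7, - 5,-5,- 4,  -  2,-1/2, 0, 2/13, 1,1.07, 2 , 7, 7,8, 8 , 8,9]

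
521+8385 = 8906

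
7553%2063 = 1364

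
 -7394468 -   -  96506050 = 89111582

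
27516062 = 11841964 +15674098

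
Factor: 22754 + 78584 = 101338 = 2^1 * 23^1*2203^1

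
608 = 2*304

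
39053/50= 39053/50 = 781.06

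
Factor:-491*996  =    -  489036 = - 2^2*3^1*83^1*491^1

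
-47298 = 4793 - 52091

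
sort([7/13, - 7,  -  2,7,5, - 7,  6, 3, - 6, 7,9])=[ - 7, - 7, - 6, - 2,7/13,3,5,6,7,7, 9 ]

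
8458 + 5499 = 13957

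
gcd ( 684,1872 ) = 36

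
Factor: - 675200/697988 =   -  800/827 = -2^5*5^2*827^(-1)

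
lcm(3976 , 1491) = 11928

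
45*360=16200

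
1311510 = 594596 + 716914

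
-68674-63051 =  - 131725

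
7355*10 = 73550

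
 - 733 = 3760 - 4493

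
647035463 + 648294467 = 1295329930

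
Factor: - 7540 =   -  2^2*5^1 *13^1*29^1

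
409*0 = 0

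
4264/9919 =328/763 = 0.43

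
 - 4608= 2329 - 6937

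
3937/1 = 3937= 3937.00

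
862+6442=7304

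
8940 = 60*149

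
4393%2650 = 1743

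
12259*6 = 73554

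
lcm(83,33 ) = 2739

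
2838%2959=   2838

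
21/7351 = 21/7351 = 0.00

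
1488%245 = 18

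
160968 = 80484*2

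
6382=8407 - 2025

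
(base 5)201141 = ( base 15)1d81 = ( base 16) 1915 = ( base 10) 6421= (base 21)EBG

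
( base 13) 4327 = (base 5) 244303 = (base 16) 2470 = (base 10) 9328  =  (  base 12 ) 5494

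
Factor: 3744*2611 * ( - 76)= -2^7 * 3^2 *7^1*13^1 * 19^1 * 373^1 = - 742944384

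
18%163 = 18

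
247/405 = 247/405 = 0.61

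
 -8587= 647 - 9234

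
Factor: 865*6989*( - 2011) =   -  12157470335 = - 5^1*29^1*173^1*241^1*2011^1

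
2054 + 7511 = 9565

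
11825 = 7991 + 3834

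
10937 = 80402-69465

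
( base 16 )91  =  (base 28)55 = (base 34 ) 49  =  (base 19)7C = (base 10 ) 145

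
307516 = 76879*4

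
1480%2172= 1480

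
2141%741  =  659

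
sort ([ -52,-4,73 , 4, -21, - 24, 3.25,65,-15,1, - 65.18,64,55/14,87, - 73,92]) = [ - 73 , - 65.18, - 52, - 24, - 21,-15, - 4,1,3.25, 55/14, 4,64 , 65, 73,87,92] 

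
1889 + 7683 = 9572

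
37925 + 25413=63338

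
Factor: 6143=6143^1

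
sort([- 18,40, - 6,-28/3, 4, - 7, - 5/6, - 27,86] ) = [ - 27,  -  18, - 28/3,-7, - 6,-5/6,4, 40, 86 ]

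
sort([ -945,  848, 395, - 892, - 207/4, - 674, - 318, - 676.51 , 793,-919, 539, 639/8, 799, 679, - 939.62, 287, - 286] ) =[ - 945, - 939.62, - 919, - 892, - 676.51, - 674, - 318,-286, - 207/4, 639/8,287, 395, 539, 679,  793, 799 , 848] 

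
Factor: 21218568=2^3*3^1 * 7^2*18043^1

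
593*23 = 13639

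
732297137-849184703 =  - 116887566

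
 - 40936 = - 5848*7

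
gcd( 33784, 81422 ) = 2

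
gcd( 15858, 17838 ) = 18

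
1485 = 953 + 532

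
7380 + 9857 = 17237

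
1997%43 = 19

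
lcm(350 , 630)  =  3150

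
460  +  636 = 1096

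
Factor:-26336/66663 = - 32/81 =-2^5*3^(  -  4)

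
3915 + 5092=9007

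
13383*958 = 12820914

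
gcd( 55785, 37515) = 15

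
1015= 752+263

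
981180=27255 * 36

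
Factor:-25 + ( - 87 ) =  - 112=- 2^4 * 7^1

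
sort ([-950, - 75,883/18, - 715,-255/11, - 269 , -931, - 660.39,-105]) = [  -  950 ,-931, - 715, -660.39, - 269, - 105,-75, - 255/11,883/18 ]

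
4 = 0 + 4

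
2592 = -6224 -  - 8816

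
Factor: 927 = 3^2*103^1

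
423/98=423/98 = 4.32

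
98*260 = 25480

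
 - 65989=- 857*77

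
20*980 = 19600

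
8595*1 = 8595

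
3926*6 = 23556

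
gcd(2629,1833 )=1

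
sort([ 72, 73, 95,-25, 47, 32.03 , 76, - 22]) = [ - 25 ,-22, 32.03, 47, 72,73, 76, 95 ]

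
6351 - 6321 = 30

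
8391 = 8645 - 254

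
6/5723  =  6/5723 = 0.00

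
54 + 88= 142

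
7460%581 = 488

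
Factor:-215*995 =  - 5^2*43^1  *199^1 = - 213925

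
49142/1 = 49142 = 49142.00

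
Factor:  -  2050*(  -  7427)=2^1*5^2 *7^1*41^1 * 1061^1 = 15225350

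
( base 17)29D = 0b1011101000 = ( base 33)MI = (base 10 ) 744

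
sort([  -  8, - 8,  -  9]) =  [ - 9,-8, - 8 ] 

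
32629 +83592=116221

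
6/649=6/649 = 0.01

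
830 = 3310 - 2480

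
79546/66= 39773/33= 1205.24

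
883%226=205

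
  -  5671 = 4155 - 9826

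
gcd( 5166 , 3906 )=126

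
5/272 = 5/272  =  0.02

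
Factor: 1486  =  2^1 * 743^1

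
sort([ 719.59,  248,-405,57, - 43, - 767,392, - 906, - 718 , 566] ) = [ - 906,  -  767, - 718,  -  405, - 43, 57, 248, 392,  566,719.59 ]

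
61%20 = 1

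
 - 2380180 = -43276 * 55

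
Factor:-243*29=-3^5 * 29^1 = - 7047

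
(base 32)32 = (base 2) 1100010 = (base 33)2W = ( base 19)53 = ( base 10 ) 98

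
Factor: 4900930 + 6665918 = 2^8*  3^1*15061^1 = 11566848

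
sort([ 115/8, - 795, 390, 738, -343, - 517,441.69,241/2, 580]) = [ - 795,  -  517, - 343,115/8,241/2, 390, 441.69,  580,738 ] 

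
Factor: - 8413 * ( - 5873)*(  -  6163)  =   - 7^1*47^1*179^1 * 839^1 * 6163^1 = - 304511050487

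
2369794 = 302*7847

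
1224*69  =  84456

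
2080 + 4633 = 6713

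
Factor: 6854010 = 2^1*3^1*5^1*47^1*4861^1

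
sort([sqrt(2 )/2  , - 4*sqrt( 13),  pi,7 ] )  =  [ - 4*sqrt( 13),sqrt( 2 ) /2,pi , 7 ]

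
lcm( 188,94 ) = 188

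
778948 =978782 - 199834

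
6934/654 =3467/327 =10.60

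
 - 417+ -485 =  - 902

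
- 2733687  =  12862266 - 15595953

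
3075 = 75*41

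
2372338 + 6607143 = 8979481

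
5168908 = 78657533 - 73488625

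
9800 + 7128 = 16928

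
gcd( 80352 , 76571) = 1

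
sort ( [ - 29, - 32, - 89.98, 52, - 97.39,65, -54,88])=[-97.39, - 89.98,-54, - 32, - 29,52, 65 , 88]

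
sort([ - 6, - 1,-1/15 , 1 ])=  [- 6 ,-1,- 1/15, 1]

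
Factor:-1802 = - 2^1 * 17^1 * 53^1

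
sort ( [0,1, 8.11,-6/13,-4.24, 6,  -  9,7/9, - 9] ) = [-9, - 9,-4.24,-6/13,0, 7/9, 1,6,8.11] 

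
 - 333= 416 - 749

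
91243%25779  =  13906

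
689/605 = 689/605 =1.14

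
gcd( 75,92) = 1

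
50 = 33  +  17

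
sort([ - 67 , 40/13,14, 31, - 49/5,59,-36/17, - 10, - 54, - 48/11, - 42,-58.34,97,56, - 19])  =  [ - 67, - 58.34, - 54, - 42,  -  19,-10, - 49/5, - 48/11, - 36/17, 40/13, 14,31, 56,  59, 97]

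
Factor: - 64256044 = -2^2*1031^1*15581^1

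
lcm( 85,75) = 1275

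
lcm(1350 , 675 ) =1350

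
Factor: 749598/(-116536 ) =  - 374799/58268 = - 2^(  -  2 ) *3^1*7^( - 1)*17^1*2081^( - 1)*7349^1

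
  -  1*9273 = - 9273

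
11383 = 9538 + 1845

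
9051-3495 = 5556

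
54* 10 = 540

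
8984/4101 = 2 +782/4101  =  2.19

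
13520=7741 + 5779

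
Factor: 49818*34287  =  2^1*3^2 * 11^1*19^2 * 23^1 * 1039^1 = 1708109766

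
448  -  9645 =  - 9197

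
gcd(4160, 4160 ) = 4160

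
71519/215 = 332+139/215  =  332.65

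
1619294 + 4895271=6514565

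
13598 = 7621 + 5977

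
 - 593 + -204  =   - 797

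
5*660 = 3300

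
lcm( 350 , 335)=23450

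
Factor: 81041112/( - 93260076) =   -  6753426/7771673 =- 2^1* 3^1* 7^(  -  1 ) * 13^(-1 ) * 41^(  -  1 )*2083^( - 1)*1125571^1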